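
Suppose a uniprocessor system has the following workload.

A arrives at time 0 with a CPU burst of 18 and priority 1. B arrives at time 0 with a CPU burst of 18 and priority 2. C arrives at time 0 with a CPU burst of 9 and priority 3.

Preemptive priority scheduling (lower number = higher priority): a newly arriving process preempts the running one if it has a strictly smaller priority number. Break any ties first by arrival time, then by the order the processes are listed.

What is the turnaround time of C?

45

Timeline: | A 0-18 | B 18-36 | C 36-45 |
Completion: A=18  B=36  C=45
Turnaround (C−A): A=18  B=36  C=45
Turnaround(C) = completion − arrival = 45 − 0 = 45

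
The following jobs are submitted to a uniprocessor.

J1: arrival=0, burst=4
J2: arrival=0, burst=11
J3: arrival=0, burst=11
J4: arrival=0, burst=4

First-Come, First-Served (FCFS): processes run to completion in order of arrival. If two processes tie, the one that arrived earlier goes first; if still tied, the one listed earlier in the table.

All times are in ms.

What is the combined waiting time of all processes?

45

Timeline: | J1 0-4 | J2 4-15 | J3 15-26 | J4 26-30 |
Completion: J1=4  J2=15  J3=26  J4=30
Waiting = turnaround − burst: J1=0, J2=4, J3=15, J4=26
Total waiting = 0 + 4 + 15 + 26 = 45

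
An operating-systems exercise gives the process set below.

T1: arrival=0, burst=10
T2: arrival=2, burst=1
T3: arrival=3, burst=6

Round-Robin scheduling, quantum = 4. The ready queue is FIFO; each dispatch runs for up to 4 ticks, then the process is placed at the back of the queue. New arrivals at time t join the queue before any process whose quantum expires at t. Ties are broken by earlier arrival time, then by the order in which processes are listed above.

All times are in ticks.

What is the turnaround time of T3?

12

Timeline: | T1 0-4 | T2 4-5 | T3 5-9 | T1 9-13 | T3 13-15 | T1 15-17 |
Completion: T1=17  T2=5  T3=15
Turnaround(T3) = completion − arrival = 15 − 3 = 12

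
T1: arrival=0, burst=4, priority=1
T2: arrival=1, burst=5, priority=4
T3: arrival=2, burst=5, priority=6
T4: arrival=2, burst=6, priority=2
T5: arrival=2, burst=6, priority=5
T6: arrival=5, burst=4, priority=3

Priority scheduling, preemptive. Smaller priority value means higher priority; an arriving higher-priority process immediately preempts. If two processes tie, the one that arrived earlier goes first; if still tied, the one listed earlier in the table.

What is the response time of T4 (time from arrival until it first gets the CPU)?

Schedule: | T1 0-4 | T4 4-10 | T6 10-14 | T2 14-19 | T5 19-25 | T3 25-30 |
Completion: T1=4  T2=19  T3=30  T4=10  T5=25  T6=14
Turnaround (C−A): T1=4  T2=18  T3=28  T4=8  T5=23  T6=9
Response(T4) = first start − arrival = 4 − 2 = 2

2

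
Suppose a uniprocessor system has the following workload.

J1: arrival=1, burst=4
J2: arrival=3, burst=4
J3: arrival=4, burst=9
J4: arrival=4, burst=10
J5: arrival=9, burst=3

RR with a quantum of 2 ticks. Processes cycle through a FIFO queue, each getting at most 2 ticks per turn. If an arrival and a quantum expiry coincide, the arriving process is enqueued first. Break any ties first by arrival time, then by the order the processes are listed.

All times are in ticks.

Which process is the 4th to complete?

Schedule: | idle 0-1 | J1 1-3 | J2 3-5 | J1 5-7 | J3 7-9 | J4 9-11 | J2 11-13 | J5 13-15 | J3 15-17 | J4 17-19 | J5 19-20 | J3 20-22 | J4 22-24 | J3 24-26 | J4 26-28 | J3 28-29 | J4 29-31 |
Completion: J1=7  J2=13  J3=29  J4=31  J5=20
Finish order: J1 → J2 → J5 → J3 → J4

J3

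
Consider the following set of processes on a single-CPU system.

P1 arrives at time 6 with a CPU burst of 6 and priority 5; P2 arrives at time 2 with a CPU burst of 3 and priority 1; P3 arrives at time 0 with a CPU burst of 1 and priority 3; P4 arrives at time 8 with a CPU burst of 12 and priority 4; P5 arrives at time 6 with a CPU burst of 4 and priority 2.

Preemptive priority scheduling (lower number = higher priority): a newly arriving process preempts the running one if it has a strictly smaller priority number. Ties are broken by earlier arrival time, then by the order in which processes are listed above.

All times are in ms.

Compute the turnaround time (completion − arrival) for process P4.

14

Gantt: | P3 0-1 | idle 1-2 | P2 2-5 | idle 5-6 | P5 6-10 | P4 10-22 | P1 22-28 |
Completion: P1=28  P2=5  P3=1  P4=22  P5=10
Turnaround(P4) = completion − arrival = 22 − 8 = 14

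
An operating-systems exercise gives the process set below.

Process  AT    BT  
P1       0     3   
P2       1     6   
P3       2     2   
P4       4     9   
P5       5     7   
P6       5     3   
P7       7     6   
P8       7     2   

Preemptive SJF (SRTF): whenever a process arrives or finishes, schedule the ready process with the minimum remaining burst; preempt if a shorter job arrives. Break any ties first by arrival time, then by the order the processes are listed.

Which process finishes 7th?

Gantt: | P1 0-3 | P3 3-5 | P6 5-8 | P8 8-10 | P2 10-16 | P7 16-22 | P5 22-29 | P4 29-38 |
Completion: P1=3  P2=16  P3=5  P4=38  P5=29  P6=8  P7=22  P8=10
Finish order: P1 → P3 → P6 → P8 → P2 → P7 → P5 → P4

P5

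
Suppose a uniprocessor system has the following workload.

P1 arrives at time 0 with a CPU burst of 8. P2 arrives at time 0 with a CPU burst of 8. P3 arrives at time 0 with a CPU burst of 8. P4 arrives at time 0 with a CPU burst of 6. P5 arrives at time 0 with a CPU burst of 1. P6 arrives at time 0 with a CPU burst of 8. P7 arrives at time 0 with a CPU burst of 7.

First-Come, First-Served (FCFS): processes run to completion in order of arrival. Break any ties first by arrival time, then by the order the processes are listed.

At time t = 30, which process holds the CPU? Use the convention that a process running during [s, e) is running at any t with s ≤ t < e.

Timeline: | P1 0-8 | P2 8-16 | P3 16-24 | P4 24-30 | P5 30-31 | P6 31-39 | P7 39-46 |
Completion: P1=8  P2=16  P3=24  P4=30  P5=31  P6=39  P7=46
Turnaround (C−A): P1=8  P2=16  P3=24  P4=30  P5=31  P6=39  P7=46

P5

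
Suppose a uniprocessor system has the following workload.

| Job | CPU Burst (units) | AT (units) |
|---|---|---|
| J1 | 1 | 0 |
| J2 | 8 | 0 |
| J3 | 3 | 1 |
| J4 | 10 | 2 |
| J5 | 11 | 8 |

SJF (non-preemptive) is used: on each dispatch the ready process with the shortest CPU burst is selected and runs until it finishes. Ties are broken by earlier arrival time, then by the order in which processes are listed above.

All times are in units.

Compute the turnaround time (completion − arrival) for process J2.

12

Timeline: | J1 0-1 | J3 1-4 | J2 4-12 | J4 12-22 | J5 22-33 |
Completion: J1=1  J2=12  J3=4  J4=22  J5=33
Turnaround(J2) = completion − arrival = 12 − 0 = 12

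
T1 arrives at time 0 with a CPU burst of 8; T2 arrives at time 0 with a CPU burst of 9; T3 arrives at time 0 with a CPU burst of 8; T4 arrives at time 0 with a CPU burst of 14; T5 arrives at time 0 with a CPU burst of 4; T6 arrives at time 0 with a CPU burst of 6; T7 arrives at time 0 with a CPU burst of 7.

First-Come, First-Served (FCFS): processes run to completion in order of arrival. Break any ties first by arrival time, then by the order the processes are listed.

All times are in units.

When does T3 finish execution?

Gantt: | T1 0-8 | T2 8-17 | T3 17-25 | T4 25-39 | T5 39-43 | T6 43-49 | T7 49-56 |
Completion: T1=8  T2=17  T3=25  T4=39  T5=43  T6=49  T7=56

25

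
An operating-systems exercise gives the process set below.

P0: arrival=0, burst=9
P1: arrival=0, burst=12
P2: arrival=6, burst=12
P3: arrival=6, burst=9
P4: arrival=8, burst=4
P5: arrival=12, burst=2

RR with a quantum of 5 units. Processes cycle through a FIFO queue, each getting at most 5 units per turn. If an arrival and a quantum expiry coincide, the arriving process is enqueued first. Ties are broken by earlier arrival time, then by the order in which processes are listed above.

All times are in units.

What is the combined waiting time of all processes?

135

Timeline: | P0 0-5 | P1 5-10 | P0 10-14 | P2 14-19 | P3 19-24 | P4 24-28 | P1 28-33 | P5 33-35 | P2 35-40 | P3 40-44 | P1 44-46 | P2 46-48 |
Completion: P0=14  P1=46  P2=48  P3=44  P4=28  P5=35
Turnaround (C−A): P0=14  P1=46  P2=42  P3=38  P4=20  P5=23
Waiting = turnaround − burst: P0=5, P1=34, P2=30, P3=29, P4=16, P5=21
Total waiting = 5 + 34 + 30 + 29 + 16 + 21 = 135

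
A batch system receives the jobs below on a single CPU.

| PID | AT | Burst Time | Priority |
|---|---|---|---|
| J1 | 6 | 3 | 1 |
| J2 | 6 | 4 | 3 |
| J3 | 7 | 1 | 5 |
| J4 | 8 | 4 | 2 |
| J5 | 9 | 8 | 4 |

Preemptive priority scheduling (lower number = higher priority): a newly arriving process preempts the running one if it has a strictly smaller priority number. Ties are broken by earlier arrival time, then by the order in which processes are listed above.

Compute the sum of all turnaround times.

Timeline: | idle 0-6 | J1 6-9 | J4 9-13 | J2 13-17 | J5 17-25 | J3 25-26 |
Completion: J1=9  J2=17  J3=26  J4=13  J5=25
Turnaround (C−A): J1=3  J2=11  J3=19  J4=5  J5=16
Turnaround = completion − arrival: J1=3, J2=11, J3=19, J4=5, J5=16
Total turnaround = 3 + 11 + 19 + 5 + 16 = 54

54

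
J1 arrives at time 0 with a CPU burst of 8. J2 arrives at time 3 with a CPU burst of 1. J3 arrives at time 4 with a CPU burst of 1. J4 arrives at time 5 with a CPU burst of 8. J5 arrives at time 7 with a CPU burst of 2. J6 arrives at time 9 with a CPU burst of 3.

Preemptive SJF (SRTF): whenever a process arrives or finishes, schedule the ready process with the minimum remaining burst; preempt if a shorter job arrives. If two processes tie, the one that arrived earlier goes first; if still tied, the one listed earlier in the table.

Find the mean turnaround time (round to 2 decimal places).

Timeline: | J1 0-3 | J2 3-4 | J3 4-5 | J1 5-7 | J5 7-9 | J1 9-12 | J6 12-15 | J4 15-23 |
Completion: J1=12  J2=4  J3=5  J4=23  J5=9  J6=15
Turnaround times: J1=12, J2=1, J3=1, J4=18, J5=2, J6=6
Average turnaround = (12+1+1+18+2+6) / 6 = 40/6 = 6.67

6.67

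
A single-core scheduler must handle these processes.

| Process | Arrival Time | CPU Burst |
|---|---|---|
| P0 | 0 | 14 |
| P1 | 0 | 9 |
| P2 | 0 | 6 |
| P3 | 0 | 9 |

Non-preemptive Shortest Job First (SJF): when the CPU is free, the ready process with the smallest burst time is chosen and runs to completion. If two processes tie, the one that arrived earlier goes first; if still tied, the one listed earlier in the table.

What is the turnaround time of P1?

Timeline: | P2 0-6 | P1 6-15 | P3 15-24 | P0 24-38 |
Completion: P0=38  P1=15  P2=6  P3=24
Turnaround(P1) = completion − arrival = 15 − 0 = 15

15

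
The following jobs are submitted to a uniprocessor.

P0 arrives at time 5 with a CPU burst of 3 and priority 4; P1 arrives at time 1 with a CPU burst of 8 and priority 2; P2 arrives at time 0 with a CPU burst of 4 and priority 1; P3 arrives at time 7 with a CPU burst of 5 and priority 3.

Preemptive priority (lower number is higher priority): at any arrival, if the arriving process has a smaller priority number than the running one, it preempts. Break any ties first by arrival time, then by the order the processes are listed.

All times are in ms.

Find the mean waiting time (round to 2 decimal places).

Gantt: | P2 0-4 | P1 4-12 | P3 12-17 | P0 17-20 |
Completion: P0=20  P1=12  P2=4  P3=17
Turnaround (C−A): P0=15  P1=11  P2=4  P3=10
Waiting times: P0=12, P1=3, P2=0, P3=5
Average waiting = (12+3+0+5) / 4 = 20/4 = 5.00

5.00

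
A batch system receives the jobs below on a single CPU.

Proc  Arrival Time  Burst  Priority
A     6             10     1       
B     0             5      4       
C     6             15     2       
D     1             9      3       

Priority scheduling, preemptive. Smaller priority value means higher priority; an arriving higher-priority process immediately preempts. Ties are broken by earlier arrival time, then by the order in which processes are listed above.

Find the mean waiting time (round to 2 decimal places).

Schedule: | B 0-1 | D 1-6 | A 6-16 | C 16-31 | D 31-35 | B 35-39 |
Completion: A=16  B=39  C=31  D=35
Turnaround (C−A): A=10  B=39  C=25  D=34
Waiting times: A=0, B=34, C=10, D=25
Average waiting = (0+34+10+25) / 4 = 69/4 = 17.25

17.25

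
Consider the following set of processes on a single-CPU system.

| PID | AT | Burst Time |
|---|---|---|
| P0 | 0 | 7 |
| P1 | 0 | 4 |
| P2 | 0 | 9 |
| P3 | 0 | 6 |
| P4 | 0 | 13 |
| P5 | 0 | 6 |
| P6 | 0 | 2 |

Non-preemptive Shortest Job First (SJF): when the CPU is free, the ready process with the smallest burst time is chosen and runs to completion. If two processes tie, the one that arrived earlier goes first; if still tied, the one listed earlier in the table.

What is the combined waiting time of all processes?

Gantt: | P6 0-2 | P1 2-6 | P3 6-12 | P5 12-18 | P0 18-25 | P2 25-34 | P4 34-47 |
Completion: P0=25  P1=6  P2=34  P3=12  P4=47  P5=18  P6=2
Waiting = turnaround − burst: P0=18, P1=2, P2=25, P3=6, P4=34, P5=12, P6=0
Total waiting = 18 + 2 + 25 + 6 + 34 + 12 + 0 = 97

97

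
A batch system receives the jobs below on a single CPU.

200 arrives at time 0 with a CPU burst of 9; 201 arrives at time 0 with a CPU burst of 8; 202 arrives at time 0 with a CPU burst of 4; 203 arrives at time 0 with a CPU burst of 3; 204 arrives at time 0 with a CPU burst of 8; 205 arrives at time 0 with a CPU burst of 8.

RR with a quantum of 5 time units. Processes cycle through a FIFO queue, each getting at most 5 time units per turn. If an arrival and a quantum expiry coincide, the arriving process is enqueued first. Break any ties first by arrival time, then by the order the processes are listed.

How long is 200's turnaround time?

Gantt: | 200 0-5 | 201 5-10 | 202 10-14 | 203 14-17 | 204 17-22 | 205 22-27 | 200 27-31 | 201 31-34 | 204 34-37 | 205 37-40 |
Completion: 200=31  201=34  202=14  203=17  204=37  205=40
Turnaround(200) = completion − arrival = 31 − 0 = 31

31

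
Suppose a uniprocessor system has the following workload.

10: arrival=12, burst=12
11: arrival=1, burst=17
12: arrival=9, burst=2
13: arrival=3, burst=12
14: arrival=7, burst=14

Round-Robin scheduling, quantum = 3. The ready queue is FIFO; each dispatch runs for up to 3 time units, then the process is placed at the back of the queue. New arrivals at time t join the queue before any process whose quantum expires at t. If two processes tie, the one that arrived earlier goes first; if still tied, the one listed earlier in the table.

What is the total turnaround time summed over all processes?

195

Schedule: | idle 0-1 | 11 1-4 | 13 4-7 | 11 7-10 | 14 10-13 | 13 13-16 | 12 16-18 | 11 18-21 | 10 21-24 | 14 24-27 | 13 27-30 | 11 30-33 | 10 33-36 | 14 36-39 | 13 39-42 | 11 42-45 | 10 45-48 | 14 48-51 | 11 51-53 | 10 53-56 | 14 56-58 |
Completion: 10=56  11=53  12=18  13=42  14=58
Turnaround = completion − arrival: 10=44, 11=52, 12=9, 13=39, 14=51
Total turnaround = 44 + 52 + 9 + 39 + 51 = 195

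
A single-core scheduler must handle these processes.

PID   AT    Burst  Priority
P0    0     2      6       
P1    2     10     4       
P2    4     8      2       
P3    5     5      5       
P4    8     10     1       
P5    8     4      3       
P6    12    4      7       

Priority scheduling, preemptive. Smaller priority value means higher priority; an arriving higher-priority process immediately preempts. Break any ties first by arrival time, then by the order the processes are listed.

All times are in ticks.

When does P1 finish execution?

Timeline: | P0 0-2 | P1 2-4 | P2 4-8 | P4 8-18 | P2 18-22 | P5 22-26 | P1 26-34 | P3 34-39 | P6 39-43 |
Completion: P0=2  P1=34  P2=22  P3=39  P4=18  P5=26  P6=43

34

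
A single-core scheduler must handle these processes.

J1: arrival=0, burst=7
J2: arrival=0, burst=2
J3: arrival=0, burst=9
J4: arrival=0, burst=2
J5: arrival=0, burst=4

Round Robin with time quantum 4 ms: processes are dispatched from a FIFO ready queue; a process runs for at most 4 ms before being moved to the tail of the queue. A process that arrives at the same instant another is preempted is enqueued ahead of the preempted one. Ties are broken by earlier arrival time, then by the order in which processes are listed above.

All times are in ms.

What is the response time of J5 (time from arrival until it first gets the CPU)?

Schedule: | J1 0-4 | J2 4-6 | J3 6-10 | J4 10-12 | J5 12-16 | J1 16-19 | J3 19-24 |
Completion: J1=19  J2=6  J3=24  J4=12  J5=16
Response(J5) = first start − arrival = 12 − 0 = 12

12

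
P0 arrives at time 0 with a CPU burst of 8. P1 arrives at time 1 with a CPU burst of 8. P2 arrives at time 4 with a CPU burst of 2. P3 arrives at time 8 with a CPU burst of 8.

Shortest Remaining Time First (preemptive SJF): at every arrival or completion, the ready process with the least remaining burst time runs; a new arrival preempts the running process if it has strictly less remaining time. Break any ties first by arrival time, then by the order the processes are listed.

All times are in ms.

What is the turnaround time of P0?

10

Schedule: | P0 0-4 | P2 4-6 | P0 6-10 | P1 10-18 | P3 18-26 |
Completion: P0=10  P1=18  P2=6  P3=26
Turnaround(P0) = completion − arrival = 10 − 0 = 10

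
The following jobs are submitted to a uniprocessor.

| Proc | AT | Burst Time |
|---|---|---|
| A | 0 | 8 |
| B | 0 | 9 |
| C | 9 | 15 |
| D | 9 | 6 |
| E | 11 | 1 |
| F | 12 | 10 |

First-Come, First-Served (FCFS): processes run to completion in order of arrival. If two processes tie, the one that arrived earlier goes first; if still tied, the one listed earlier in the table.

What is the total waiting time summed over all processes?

93

Gantt: | A 0-8 | B 8-17 | C 17-32 | D 32-38 | E 38-39 | F 39-49 |
Completion: A=8  B=17  C=32  D=38  E=39  F=49
Turnaround (C−A): A=8  B=17  C=23  D=29  E=28  F=37
Waiting = turnaround − burst: A=0, B=8, C=8, D=23, E=27, F=27
Total waiting = 0 + 8 + 8 + 23 + 27 + 27 = 93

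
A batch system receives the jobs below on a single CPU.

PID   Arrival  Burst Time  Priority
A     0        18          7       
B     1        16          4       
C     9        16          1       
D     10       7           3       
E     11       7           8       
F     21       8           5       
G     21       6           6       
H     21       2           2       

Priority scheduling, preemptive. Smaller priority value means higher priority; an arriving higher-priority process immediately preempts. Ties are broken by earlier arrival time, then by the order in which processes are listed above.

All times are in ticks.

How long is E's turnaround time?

Schedule: | A 0-1 | B 1-9 | C 9-25 | H 25-27 | D 27-34 | B 34-42 | F 42-50 | G 50-56 | A 56-73 | E 73-80 |
Completion: A=73  B=42  C=25  D=34  E=80  F=50  G=56  H=27
Turnaround (C−A): A=73  B=41  C=16  D=24  E=69  F=29  G=35  H=6
Turnaround(E) = completion − arrival = 80 − 11 = 69

69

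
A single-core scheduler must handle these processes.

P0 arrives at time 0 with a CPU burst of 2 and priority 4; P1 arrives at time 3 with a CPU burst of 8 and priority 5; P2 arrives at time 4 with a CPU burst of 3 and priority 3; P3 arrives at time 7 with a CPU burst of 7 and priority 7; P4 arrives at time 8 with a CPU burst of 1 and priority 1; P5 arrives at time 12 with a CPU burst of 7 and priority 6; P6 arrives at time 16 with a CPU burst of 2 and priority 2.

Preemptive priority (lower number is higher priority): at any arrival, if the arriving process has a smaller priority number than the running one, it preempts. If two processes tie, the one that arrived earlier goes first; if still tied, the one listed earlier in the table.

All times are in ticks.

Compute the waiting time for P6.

Gantt: | P0 0-2 | idle 2-3 | P1 3-4 | P2 4-7 | P1 7-8 | P4 8-9 | P1 9-15 | P5 15-16 | P6 16-18 | P5 18-24 | P3 24-31 |
Completion: P0=2  P1=15  P2=7  P3=31  P4=9  P5=24  P6=18
Turnaround (C−A): P0=2  P1=12  P2=3  P3=24  P4=1  P5=12  P6=2
Waiting(P6) = turnaround − burst = 2 − 2 = 0

0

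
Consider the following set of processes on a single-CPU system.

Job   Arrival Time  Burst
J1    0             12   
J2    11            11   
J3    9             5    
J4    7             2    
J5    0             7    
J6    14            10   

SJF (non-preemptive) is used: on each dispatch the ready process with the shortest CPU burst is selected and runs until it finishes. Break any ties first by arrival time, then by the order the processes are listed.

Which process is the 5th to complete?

J2

Timeline: | J5 0-7 | J4 7-9 | J3 9-14 | J6 14-24 | J2 24-35 | J1 35-47 |
Completion: J1=47  J2=35  J3=14  J4=9  J5=7  J6=24
Finish order: J5 → J4 → J3 → J6 → J2 → J1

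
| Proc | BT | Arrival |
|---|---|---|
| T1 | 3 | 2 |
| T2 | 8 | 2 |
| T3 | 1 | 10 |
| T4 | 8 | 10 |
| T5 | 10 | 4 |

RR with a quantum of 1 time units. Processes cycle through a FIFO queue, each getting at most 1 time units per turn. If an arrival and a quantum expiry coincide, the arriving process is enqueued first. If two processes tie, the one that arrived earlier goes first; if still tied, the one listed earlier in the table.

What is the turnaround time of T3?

Gantt: | idle 0-2 | T1 2-3 | T2 3-4 | T1 4-5 | T5 5-6 | T2 6-7 | T1 7-8 | T5 8-9 | T2 9-10 | T5 10-11 | T3 11-12 | T4 12-13 | T2 13-14 | T5 14-15 | T4 15-16 | T2 16-17 | T5 17-18 | T4 18-19 | T2 19-20 | T5 20-21 | T4 21-22 | T2 22-23 | T5 23-24 | T4 24-25 | T2 25-26 | T5 26-27 | T4 27-28 | T5 28-29 | T4 29-30 | T5 30-31 | T4 31-32 |
Completion: T1=8  T2=26  T3=12  T4=32  T5=31
Turnaround(T3) = completion − arrival = 12 − 10 = 2

2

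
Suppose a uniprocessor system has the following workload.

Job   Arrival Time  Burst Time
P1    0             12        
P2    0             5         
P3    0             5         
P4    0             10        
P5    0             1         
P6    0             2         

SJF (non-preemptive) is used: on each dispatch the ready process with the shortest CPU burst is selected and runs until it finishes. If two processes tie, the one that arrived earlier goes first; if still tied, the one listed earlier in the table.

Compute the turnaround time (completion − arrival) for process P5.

1

Schedule: | P5 0-1 | P6 1-3 | P2 3-8 | P3 8-13 | P4 13-23 | P1 23-35 |
Completion: P1=35  P2=8  P3=13  P4=23  P5=1  P6=3
Turnaround(P5) = completion − arrival = 1 − 0 = 1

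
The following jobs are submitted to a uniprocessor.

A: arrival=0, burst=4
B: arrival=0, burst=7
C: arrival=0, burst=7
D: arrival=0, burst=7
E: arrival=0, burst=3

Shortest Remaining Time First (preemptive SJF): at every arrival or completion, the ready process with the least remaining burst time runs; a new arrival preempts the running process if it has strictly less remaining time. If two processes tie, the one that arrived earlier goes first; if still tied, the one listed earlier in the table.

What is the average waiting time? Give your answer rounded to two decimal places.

9.00

Timeline: | E 0-3 | A 3-7 | B 7-14 | C 14-21 | D 21-28 |
Completion: A=7  B=14  C=21  D=28  E=3
Waiting times: A=3, B=7, C=14, D=21, E=0
Average waiting = (3+7+14+21+0) / 5 = 45/5 = 9.00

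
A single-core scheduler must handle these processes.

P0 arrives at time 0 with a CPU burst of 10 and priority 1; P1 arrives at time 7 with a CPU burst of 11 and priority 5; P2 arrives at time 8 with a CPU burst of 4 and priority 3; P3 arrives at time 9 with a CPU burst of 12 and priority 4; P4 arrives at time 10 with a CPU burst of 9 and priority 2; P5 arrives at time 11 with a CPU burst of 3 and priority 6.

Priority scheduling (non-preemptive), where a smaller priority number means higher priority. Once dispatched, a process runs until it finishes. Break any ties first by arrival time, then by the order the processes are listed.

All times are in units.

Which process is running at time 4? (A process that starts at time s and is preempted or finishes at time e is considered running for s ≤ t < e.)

P0

Timeline: | P0 0-10 | P4 10-19 | P2 19-23 | P3 23-35 | P1 35-46 | P5 46-49 |
Completion: P0=10  P1=46  P2=23  P3=35  P4=19  P5=49
Turnaround (C−A): P0=10  P1=39  P2=15  P3=26  P4=9  P5=38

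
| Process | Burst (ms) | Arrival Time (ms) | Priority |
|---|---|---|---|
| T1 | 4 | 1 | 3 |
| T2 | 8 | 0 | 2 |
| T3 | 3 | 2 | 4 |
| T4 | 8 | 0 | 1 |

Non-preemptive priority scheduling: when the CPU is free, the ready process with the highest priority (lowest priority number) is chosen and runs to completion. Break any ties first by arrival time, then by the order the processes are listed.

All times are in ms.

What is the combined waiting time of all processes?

Schedule: | T4 0-8 | T2 8-16 | T1 16-20 | T3 20-23 |
Completion: T1=20  T2=16  T3=23  T4=8
Waiting = turnaround − burst: T1=15, T2=8, T3=18, T4=0
Total waiting = 15 + 8 + 18 + 0 = 41

41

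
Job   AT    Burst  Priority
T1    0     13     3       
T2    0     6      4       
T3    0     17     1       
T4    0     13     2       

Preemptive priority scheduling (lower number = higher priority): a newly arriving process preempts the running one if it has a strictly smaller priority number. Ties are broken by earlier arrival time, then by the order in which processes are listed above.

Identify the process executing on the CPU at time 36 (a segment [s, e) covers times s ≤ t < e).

Schedule: | T3 0-17 | T4 17-30 | T1 30-43 | T2 43-49 |
Completion: T1=43  T2=49  T3=17  T4=30
Turnaround (C−A): T1=43  T2=49  T3=17  T4=30

T1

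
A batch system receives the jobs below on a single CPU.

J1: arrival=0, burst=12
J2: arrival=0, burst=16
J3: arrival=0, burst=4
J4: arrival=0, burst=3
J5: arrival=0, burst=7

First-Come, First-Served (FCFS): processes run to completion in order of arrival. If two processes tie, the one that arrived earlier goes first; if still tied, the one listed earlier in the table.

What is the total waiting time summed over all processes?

Gantt: | J1 0-12 | J2 12-28 | J3 28-32 | J4 32-35 | J5 35-42 |
Completion: J1=12  J2=28  J3=32  J4=35  J5=42
Turnaround (C−A): J1=12  J2=28  J3=32  J4=35  J5=42
Waiting = turnaround − burst: J1=0, J2=12, J3=28, J4=32, J5=35
Total waiting = 0 + 12 + 28 + 32 + 35 = 107

107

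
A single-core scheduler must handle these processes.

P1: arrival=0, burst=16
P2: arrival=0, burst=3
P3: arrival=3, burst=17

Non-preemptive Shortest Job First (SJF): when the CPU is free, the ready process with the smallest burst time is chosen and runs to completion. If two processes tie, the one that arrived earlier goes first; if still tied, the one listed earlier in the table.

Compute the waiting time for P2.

Timeline: | P2 0-3 | P1 3-19 | P3 19-36 |
Completion: P1=19  P2=3  P3=36
Turnaround (C−A): P1=19  P2=3  P3=33
Waiting(P2) = turnaround − burst = 3 − 3 = 0

0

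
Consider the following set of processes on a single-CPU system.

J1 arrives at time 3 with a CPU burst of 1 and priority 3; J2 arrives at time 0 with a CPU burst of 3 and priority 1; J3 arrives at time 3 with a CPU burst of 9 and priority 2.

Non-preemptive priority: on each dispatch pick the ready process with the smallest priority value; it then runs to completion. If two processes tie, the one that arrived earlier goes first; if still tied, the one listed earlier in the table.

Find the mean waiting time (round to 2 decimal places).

3.00

Timeline: | J2 0-3 | J3 3-12 | J1 12-13 |
Completion: J1=13  J2=3  J3=12
Waiting times: J1=9, J2=0, J3=0
Average waiting = (9+0+0) / 3 = 9/3 = 3.00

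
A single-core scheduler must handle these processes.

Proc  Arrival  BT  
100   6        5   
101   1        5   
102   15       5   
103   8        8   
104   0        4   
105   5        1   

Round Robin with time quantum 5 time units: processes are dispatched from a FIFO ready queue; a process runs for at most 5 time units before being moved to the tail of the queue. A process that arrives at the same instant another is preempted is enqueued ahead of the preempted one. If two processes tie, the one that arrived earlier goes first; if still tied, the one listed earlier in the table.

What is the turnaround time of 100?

Gantt: | 104 0-4 | 101 4-9 | 105 9-10 | 100 10-15 | 103 15-20 | 102 20-25 | 103 25-28 |
Completion: 100=15  101=9  102=25  103=28  104=4  105=10
Turnaround (C−A): 100=9  101=8  102=10  103=20  104=4  105=5
Turnaround(100) = completion − arrival = 15 − 6 = 9

9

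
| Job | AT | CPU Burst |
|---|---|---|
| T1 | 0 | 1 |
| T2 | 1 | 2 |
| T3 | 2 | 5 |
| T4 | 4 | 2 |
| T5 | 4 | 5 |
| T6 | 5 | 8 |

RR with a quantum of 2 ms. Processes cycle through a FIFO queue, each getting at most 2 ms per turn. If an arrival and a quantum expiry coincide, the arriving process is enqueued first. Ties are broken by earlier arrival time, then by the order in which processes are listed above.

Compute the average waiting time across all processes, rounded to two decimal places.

5.33

Timeline: | T1 0-1 | T2 1-3 | T3 3-5 | T4 5-7 | T5 7-9 | T6 9-11 | T3 11-13 | T5 13-15 | T6 15-17 | T3 17-18 | T5 18-19 | T6 19-23 |
Completion: T1=1  T2=3  T3=18  T4=7  T5=19  T6=23
Waiting times: T1=0, T2=0, T3=11, T4=1, T5=10, T6=10
Average waiting = (0+0+11+1+10+10) / 6 = 32/6 = 5.33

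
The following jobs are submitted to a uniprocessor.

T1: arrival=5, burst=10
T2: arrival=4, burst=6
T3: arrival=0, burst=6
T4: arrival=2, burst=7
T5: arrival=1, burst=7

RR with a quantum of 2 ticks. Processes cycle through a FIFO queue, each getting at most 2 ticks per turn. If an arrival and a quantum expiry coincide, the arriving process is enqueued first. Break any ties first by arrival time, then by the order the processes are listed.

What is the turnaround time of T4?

30

Timeline: | T3 0-2 | T5 2-4 | T4 4-6 | T3 6-8 | T2 8-10 | T5 10-12 | T1 12-14 | T4 14-16 | T3 16-18 | T2 18-20 | T5 20-22 | T1 22-24 | T4 24-26 | T2 26-28 | T5 28-29 | T1 29-31 | T4 31-32 | T1 32-36 |
Completion: T1=36  T2=28  T3=18  T4=32  T5=29
Turnaround(T4) = completion − arrival = 32 − 2 = 30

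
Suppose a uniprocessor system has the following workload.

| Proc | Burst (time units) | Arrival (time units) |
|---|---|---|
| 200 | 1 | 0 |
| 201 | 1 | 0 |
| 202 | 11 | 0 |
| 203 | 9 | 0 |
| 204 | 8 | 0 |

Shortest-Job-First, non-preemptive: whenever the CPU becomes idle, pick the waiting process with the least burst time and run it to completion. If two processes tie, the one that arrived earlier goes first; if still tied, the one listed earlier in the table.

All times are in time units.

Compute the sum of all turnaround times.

62

Schedule: | 200 0-1 | 201 1-2 | 204 2-10 | 203 10-19 | 202 19-30 |
Completion: 200=1  201=2  202=30  203=19  204=10
Turnaround = completion − arrival: 200=1, 201=2, 202=30, 203=19, 204=10
Total turnaround = 1 + 2 + 30 + 19 + 10 = 62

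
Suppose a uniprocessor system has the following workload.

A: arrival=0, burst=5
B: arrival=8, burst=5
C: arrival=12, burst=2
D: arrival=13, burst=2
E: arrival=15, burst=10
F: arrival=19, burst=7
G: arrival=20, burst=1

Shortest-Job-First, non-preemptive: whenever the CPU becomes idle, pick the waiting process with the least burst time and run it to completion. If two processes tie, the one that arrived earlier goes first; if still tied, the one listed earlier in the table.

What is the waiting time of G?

Gantt: | A 0-5 | idle 5-8 | B 8-13 | C 13-15 | D 15-17 | E 17-27 | G 27-28 | F 28-35 |
Completion: A=5  B=13  C=15  D=17  E=27  F=35  G=28
Turnaround (C−A): A=5  B=5  C=3  D=4  E=12  F=16  G=8
Waiting(G) = turnaround − burst = 8 − 1 = 7

7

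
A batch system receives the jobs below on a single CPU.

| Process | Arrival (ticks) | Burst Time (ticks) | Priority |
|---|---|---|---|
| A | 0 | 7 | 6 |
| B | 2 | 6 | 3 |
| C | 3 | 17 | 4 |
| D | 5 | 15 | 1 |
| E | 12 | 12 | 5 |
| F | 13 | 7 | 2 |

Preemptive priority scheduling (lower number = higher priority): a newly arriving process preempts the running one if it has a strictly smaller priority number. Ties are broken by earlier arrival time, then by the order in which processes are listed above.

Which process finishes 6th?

A

Gantt: | A 0-2 | B 2-5 | D 5-20 | F 20-27 | B 27-30 | C 30-47 | E 47-59 | A 59-64 |
Completion: A=64  B=30  C=47  D=20  E=59  F=27
Turnaround (C−A): A=64  B=28  C=44  D=15  E=47  F=14
Finish order: D → F → B → C → E → A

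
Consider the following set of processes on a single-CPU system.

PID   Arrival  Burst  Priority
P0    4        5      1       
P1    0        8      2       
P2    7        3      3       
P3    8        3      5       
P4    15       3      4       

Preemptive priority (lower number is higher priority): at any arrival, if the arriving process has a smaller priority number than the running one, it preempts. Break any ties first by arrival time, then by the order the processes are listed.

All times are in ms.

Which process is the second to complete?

P1

Gantt: | P1 0-4 | P0 4-9 | P1 9-13 | P2 13-16 | P4 16-19 | P3 19-22 |
Completion: P0=9  P1=13  P2=16  P3=22  P4=19
Turnaround (C−A): P0=5  P1=13  P2=9  P3=14  P4=4
Finish order: P0 → P1 → P2 → P4 → P3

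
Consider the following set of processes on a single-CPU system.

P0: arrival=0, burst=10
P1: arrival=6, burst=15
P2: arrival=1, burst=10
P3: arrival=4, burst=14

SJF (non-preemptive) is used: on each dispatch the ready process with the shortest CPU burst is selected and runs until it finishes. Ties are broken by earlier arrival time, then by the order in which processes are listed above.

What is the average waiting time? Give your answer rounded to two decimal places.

Schedule: | P0 0-10 | P2 10-20 | P3 20-34 | P1 34-49 |
Completion: P0=10  P1=49  P2=20  P3=34
Turnaround (C−A): P0=10  P1=43  P2=19  P3=30
Waiting times: P0=0, P1=28, P2=9, P3=16
Average waiting = (0+28+9+16) / 4 = 53/4 = 13.25

13.25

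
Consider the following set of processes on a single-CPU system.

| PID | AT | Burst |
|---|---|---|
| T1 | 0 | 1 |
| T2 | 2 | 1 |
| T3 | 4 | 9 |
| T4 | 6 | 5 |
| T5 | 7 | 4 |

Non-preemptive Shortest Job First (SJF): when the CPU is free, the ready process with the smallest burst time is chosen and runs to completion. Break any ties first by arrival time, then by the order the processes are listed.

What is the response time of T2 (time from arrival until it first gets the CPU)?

Schedule: | T1 0-1 | idle 1-2 | T2 2-3 | idle 3-4 | T3 4-13 | T5 13-17 | T4 17-22 |
Completion: T1=1  T2=3  T3=13  T4=22  T5=17
Turnaround (C−A): T1=1  T2=1  T3=9  T4=16  T5=10
Response(T2) = first start − arrival = 2 − 2 = 0

0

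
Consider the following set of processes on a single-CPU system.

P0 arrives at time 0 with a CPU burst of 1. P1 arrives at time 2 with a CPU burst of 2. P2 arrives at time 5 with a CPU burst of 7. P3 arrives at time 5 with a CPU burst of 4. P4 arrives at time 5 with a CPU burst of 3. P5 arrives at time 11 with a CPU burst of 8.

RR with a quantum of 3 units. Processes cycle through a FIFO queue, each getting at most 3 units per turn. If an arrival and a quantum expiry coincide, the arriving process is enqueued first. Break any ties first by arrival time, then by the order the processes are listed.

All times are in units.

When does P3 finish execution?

Schedule: | P0 0-1 | idle 1-2 | P1 2-4 | idle 4-5 | P2 5-8 | P3 8-11 | P4 11-14 | P2 14-17 | P5 17-20 | P3 20-21 | P2 21-22 | P5 22-27 |
Completion: P0=1  P1=4  P2=22  P3=21  P4=14  P5=27
Turnaround (C−A): P0=1  P1=2  P2=17  P3=16  P4=9  P5=16

21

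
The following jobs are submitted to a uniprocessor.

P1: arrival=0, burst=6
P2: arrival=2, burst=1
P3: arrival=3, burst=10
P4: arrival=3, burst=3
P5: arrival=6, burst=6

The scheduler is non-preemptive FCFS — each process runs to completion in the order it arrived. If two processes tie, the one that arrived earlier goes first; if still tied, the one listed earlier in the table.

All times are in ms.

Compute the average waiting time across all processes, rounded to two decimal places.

Timeline: | P1 0-6 | P2 6-7 | P3 7-17 | P4 17-20 | P5 20-26 |
Completion: P1=6  P2=7  P3=17  P4=20  P5=26
Waiting times: P1=0, P2=4, P3=4, P4=14, P5=14
Average waiting = (0+4+4+14+14) / 5 = 36/5 = 7.20

7.20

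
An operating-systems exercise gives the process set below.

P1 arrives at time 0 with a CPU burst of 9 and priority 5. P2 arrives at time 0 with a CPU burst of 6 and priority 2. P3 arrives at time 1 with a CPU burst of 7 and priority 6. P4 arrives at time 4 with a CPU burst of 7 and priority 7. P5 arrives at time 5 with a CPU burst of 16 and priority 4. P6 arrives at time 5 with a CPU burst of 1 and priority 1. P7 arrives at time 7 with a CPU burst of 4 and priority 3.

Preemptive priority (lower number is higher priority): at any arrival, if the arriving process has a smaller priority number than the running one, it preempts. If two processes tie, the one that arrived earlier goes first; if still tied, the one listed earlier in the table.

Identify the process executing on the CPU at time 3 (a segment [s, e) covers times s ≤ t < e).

Gantt: | P2 0-5 | P6 5-6 | P2 6-7 | P7 7-11 | P5 11-27 | P1 27-36 | P3 36-43 | P4 43-50 |
Completion: P1=36  P2=7  P3=43  P4=50  P5=27  P6=6  P7=11
Turnaround (C−A): P1=36  P2=7  P3=42  P4=46  P5=22  P6=1  P7=4

P2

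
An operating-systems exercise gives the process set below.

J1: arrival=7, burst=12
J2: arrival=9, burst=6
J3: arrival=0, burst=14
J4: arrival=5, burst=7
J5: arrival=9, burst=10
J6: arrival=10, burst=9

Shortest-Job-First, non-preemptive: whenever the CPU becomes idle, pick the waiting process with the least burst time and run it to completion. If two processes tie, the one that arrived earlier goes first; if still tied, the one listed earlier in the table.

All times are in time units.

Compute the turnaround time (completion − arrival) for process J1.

Schedule: | J3 0-14 | J2 14-20 | J4 20-27 | J6 27-36 | J5 36-46 | J1 46-58 |
Completion: J1=58  J2=20  J3=14  J4=27  J5=46  J6=36
Turnaround(J1) = completion − arrival = 58 − 7 = 51

51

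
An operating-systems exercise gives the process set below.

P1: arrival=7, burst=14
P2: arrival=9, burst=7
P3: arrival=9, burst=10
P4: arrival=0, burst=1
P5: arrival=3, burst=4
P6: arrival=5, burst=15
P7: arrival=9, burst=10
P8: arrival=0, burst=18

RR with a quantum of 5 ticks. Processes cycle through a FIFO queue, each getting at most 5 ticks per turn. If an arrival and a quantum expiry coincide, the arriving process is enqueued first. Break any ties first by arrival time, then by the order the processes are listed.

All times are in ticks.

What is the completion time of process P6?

Schedule: | P4 0-1 | P8 1-6 | P5 6-10 | P6 10-15 | P8 15-20 | P1 20-25 | P2 25-30 | P3 30-35 | P7 35-40 | P6 40-45 | P8 45-50 | P1 50-55 | P2 55-57 | P3 57-62 | P7 62-67 | P6 67-72 | P8 72-75 | P1 75-79 |
Completion: P1=79  P2=57  P3=62  P4=1  P5=10  P6=72  P7=67  P8=75
Turnaround (C−A): P1=72  P2=48  P3=53  P4=1  P5=7  P6=67  P7=58  P8=75

72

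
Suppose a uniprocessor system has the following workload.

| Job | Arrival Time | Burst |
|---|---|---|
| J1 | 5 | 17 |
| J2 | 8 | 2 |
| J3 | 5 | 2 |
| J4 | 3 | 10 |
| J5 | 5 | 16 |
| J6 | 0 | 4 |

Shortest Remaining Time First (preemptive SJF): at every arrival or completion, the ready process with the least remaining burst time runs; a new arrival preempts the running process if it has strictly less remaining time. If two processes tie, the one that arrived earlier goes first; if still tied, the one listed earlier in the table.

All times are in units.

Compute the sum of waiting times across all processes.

Gantt: | J6 0-4 | J4 4-5 | J3 5-7 | J4 7-8 | J2 8-10 | J4 10-18 | J5 18-34 | J1 34-51 |
Completion: J1=51  J2=10  J3=7  J4=18  J5=34  J6=4
Waiting = turnaround − burst: J1=29, J2=0, J3=0, J4=5, J5=13, J6=0
Total waiting = 29 + 0 + 0 + 5 + 13 + 0 = 47

47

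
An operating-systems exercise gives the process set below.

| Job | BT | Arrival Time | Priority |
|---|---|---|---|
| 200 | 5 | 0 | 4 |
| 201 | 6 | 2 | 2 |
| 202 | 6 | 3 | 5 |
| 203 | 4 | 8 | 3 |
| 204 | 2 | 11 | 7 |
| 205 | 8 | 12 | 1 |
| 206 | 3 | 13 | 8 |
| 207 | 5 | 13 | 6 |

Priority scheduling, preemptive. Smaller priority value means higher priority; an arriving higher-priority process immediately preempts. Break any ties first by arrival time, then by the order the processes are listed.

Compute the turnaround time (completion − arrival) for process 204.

Gantt: | 200 0-2 | 201 2-8 | 203 8-12 | 205 12-20 | 200 20-23 | 202 23-29 | 207 29-34 | 204 34-36 | 206 36-39 |
Completion: 200=23  201=8  202=29  203=12  204=36  205=20  206=39  207=34
Turnaround(204) = completion − arrival = 36 − 11 = 25

25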